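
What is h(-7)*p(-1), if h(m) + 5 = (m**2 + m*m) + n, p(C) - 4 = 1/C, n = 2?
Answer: 285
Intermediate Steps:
p(C) = 4 + 1/C
h(m) = -3 + 2*m**2 (h(m) = -5 + ((m**2 + m*m) + 2) = -5 + ((m**2 + m**2) + 2) = -5 + (2*m**2 + 2) = -5 + (2 + 2*m**2) = -3 + 2*m**2)
h(-7)*p(-1) = (-3 + 2*(-7)**2)*(4 + 1/(-1)) = (-3 + 2*49)*(4 - 1) = (-3 + 98)*3 = 95*3 = 285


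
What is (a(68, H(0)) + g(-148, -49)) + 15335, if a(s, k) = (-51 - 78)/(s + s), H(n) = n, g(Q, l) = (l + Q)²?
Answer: 7363455/136 ≈ 54143.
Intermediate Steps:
g(Q, l) = (Q + l)²
a(s, k) = -129/(2*s) (a(s, k) = -129*1/(2*s) = -129/(2*s))
(a(68, H(0)) + g(-148, -49)) + 15335 = (-129/2/68 + (-148 - 49)²) + 15335 = (-129/2*1/68 + (-197)²) + 15335 = (-129/136 + 38809) + 15335 = 5277895/136 + 15335 = 7363455/136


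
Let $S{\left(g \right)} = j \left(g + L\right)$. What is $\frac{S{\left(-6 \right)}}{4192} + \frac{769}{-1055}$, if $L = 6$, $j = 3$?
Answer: $- \frac{769}{1055} \approx -0.72891$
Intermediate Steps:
$S{\left(g \right)} = 18 + 3 g$ ($S{\left(g \right)} = 3 \left(g + 6\right) = 3 \left(6 + g\right) = 18 + 3 g$)
$\frac{S{\left(-6 \right)}}{4192} + \frac{769}{-1055} = \frac{18 + 3 \left(-6\right)}{4192} + \frac{769}{-1055} = \left(18 - 18\right) \frac{1}{4192} + 769 \left(- \frac{1}{1055}\right) = 0 \cdot \frac{1}{4192} - \frac{769}{1055} = 0 - \frac{769}{1055} = - \frac{769}{1055}$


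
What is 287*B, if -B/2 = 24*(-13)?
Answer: 179088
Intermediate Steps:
B = 624 (B = -48*(-13) = -2*(-312) = 624)
287*B = 287*624 = 179088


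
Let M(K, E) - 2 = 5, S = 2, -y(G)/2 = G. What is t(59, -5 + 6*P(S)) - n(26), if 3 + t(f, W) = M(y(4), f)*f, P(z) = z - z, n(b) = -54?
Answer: 464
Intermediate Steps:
y(G) = -2*G
M(K, E) = 7 (M(K, E) = 2 + 5 = 7)
P(z) = 0
t(f, W) = -3 + 7*f
t(59, -5 + 6*P(S)) - n(26) = (-3 + 7*59) - 1*(-54) = (-3 + 413) + 54 = 410 + 54 = 464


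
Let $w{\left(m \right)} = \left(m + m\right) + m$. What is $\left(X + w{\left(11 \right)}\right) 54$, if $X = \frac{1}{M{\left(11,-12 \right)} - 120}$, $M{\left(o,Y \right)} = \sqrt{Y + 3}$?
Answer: $\frac{2852262}{1601} - \frac{18 i}{1601} \approx 1781.6 - 0.011243 i$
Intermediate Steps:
$M{\left(o,Y \right)} = \sqrt{3 + Y}$
$w{\left(m \right)} = 3 m$ ($w{\left(m \right)} = 2 m + m = 3 m$)
$X = \frac{-120 - 3 i}{14409}$ ($X = \frac{1}{\sqrt{3 - 12} - 120} = \frac{1}{\sqrt{-9} - 120} = \frac{1}{3 i - 120} = \frac{1}{-120 + 3 i} = \frac{-120 - 3 i}{14409} \approx -0.0083281 - 0.0002082 i$)
$\left(X + w{\left(11 \right)}\right) 54 = \left(\left(- \frac{40}{4803} - \frac{i}{4803}\right) + 3 \cdot 11\right) 54 = \left(\left(- \frac{40}{4803} - \frac{i}{4803}\right) + 33\right) 54 = \left(\frac{158459}{4803} - \frac{i}{4803}\right) 54 = \frac{2852262}{1601} - \frac{18 i}{1601}$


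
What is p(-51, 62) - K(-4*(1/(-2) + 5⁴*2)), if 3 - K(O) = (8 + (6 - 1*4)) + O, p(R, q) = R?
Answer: -5042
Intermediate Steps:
K(O) = -7 - O (K(O) = 3 - ((8 + (6 - 1*4)) + O) = 3 - ((8 + (6 - 4)) + O) = 3 - ((8 + 2) + O) = 3 - (10 + O) = 3 + (-10 - O) = -7 - O)
p(-51, 62) - K(-4*(1/(-2) + 5⁴*2)) = -51 - (-7 - (-4)*(1/(-2) + 5⁴*2)) = -51 - (-7 - (-4)*(-½ + 625*2)) = -51 - (-7 - (-4)*(-½ + 1250)) = -51 - (-7 - (-4)*2499/2) = -51 - (-7 - 1*(-4998)) = -51 - (-7 + 4998) = -51 - 1*4991 = -51 - 4991 = -5042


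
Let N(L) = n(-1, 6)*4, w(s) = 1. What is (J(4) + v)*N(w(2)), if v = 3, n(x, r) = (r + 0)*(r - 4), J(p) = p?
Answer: 336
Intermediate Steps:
n(x, r) = r*(-4 + r)
N(L) = 48 (N(L) = (6*(-4 + 6))*4 = (6*2)*4 = 12*4 = 48)
(J(4) + v)*N(w(2)) = (4 + 3)*48 = 7*48 = 336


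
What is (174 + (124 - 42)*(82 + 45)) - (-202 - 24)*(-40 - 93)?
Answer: -19470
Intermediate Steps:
(174 + (124 - 42)*(82 + 45)) - (-202 - 24)*(-40 - 93) = (174 + 82*127) - (-226)*(-133) = (174 + 10414) - 1*30058 = 10588 - 30058 = -19470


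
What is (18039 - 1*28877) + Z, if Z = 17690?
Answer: 6852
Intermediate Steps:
(18039 - 1*28877) + Z = (18039 - 1*28877) + 17690 = (18039 - 28877) + 17690 = -10838 + 17690 = 6852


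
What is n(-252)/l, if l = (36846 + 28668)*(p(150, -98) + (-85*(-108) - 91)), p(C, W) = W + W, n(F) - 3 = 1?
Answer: 2/291308001 ≈ 6.8656e-9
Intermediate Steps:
n(F) = 4 (n(F) = 3 + 1 = 4)
p(C, W) = 2*W
l = 582616002 (l = (36846 + 28668)*(2*(-98) + (-85*(-108) - 91)) = 65514*(-196 + (9180 - 91)) = 65514*(-196 + 9089) = 65514*8893 = 582616002)
n(-252)/l = 4/582616002 = 4*(1/582616002) = 2/291308001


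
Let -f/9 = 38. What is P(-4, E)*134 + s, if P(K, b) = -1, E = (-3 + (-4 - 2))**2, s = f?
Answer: -476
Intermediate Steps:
f = -342 (f = -9*38 = -342)
s = -342
E = 81 (E = (-3 - 6)**2 = (-9)**2 = 81)
P(-4, E)*134 + s = -1*134 - 342 = -134 - 342 = -476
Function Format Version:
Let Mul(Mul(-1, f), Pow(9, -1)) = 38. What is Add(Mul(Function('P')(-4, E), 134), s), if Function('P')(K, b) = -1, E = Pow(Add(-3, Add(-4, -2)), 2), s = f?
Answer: -476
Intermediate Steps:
f = -342 (f = Mul(-9, 38) = -342)
s = -342
E = 81 (E = Pow(Add(-3, -6), 2) = Pow(-9, 2) = 81)
Add(Mul(Function('P')(-4, E), 134), s) = Add(Mul(-1, 134), -342) = Add(-134, -342) = -476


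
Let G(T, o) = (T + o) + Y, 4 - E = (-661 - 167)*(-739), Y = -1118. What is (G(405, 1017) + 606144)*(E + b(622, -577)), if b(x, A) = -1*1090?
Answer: -371739282144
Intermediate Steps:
b(x, A) = -1090
E = -611888 (E = 4 - (-661 - 167)*(-739) = 4 - (-828)*(-739) = 4 - 1*611892 = 4 - 611892 = -611888)
G(T, o) = -1118 + T + o (G(T, o) = (T + o) - 1118 = -1118 + T + o)
(G(405, 1017) + 606144)*(E + b(622, -577)) = ((-1118 + 405 + 1017) + 606144)*(-611888 - 1090) = (304 + 606144)*(-612978) = 606448*(-612978) = -371739282144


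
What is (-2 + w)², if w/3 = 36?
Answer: 11236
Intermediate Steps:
w = 108 (w = 3*36 = 108)
(-2 + w)² = (-2 + 108)² = 106² = 11236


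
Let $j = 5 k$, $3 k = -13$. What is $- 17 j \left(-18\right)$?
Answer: $-6630$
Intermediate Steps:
$k = - \frac{13}{3}$ ($k = \frac{1}{3} \left(-13\right) = - \frac{13}{3} \approx -4.3333$)
$j = - \frac{65}{3}$ ($j = 5 \left(- \frac{13}{3}\right) = - \frac{65}{3} \approx -21.667$)
$- 17 j \left(-18\right) = \left(-17\right) \left(- \frac{65}{3}\right) \left(-18\right) = \frac{1105}{3} \left(-18\right) = -6630$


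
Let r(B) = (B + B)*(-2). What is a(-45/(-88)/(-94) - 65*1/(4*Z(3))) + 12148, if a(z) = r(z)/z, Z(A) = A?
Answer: 12144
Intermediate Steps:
r(B) = -4*B (r(B) = (2*B)*(-2) = -4*B)
a(z) = -4 (a(z) = (-4*z)/z = -4)
a(-45/(-88)/(-94) - 65*1/(4*Z(3))) + 12148 = -4 + 12148 = 12144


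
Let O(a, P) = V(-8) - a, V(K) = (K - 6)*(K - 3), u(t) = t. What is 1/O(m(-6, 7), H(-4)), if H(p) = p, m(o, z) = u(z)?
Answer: 1/147 ≈ 0.0068027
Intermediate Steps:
m(o, z) = z
V(K) = (-6 + K)*(-3 + K)
O(a, P) = 154 - a (O(a, P) = (18 + (-8)² - 9*(-8)) - a = (18 + 64 + 72) - a = 154 - a)
1/O(m(-6, 7), H(-4)) = 1/(154 - 1*7) = 1/(154 - 7) = 1/147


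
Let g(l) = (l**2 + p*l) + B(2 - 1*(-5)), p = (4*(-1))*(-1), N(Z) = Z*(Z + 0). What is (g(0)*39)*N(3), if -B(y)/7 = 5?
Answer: -12285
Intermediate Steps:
B(y) = -35 (B(y) = -7*5 = -35)
N(Z) = Z**2 (N(Z) = Z*Z = Z**2)
p = 4 (p = -4*(-1) = 4)
g(l) = -35 + l**2 + 4*l (g(l) = (l**2 + 4*l) - 35 = -35 + l**2 + 4*l)
(g(0)*39)*N(3) = ((-35 + 0**2 + 4*0)*39)*3**2 = ((-35 + 0 + 0)*39)*9 = -35*39*9 = -1365*9 = -12285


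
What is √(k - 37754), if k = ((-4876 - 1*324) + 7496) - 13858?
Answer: 2*I*√12329 ≈ 222.07*I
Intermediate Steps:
k = -11562 (k = ((-4876 - 324) + 7496) - 13858 = (-5200 + 7496) - 13858 = 2296 - 13858 = -11562)
√(k - 37754) = √(-11562 - 37754) = √(-49316) = 2*I*√12329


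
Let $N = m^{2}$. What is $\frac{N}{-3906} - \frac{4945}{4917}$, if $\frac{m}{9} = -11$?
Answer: $- \frac{7500743}{2133978} \approx -3.5149$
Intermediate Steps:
$m = -99$ ($m = 9 \left(-11\right) = -99$)
$N = 9801$ ($N = \left(-99\right)^{2} = 9801$)
$\frac{N}{-3906} - \frac{4945}{4917} = \frac{9801}{-3906} - \frac{4945}{4917} = 9801 \left(- \frac{1}{3906}\right) - \frac{4945}{4917} = - \frac{1089}{434} - \frac{4945}{4917} = - \frac{7500743}{2133978}$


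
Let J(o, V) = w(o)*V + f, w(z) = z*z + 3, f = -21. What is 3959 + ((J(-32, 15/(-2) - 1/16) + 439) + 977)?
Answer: -38603/16 ≈ -2412.7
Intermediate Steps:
w(z) = 3 + z² (w(z) = z² + 3 = 3 + z²)
J(o, V) = -21 + V*(3 + o²) (J(o, V) = (3 + o²)*V - 21 = V*(3 + o²) - 21 = -21 + V*(3 + o²))
3959 + ((J(-32, 15/(-2) - 1/16) + 439) + 977) = 3959 + (((-21 + (15/(-2) - 1/16)*(3 + (-32)²)) + 439) + 977) = 3959 + (((-21 + (15*(-½) - 1*1/16)*(3 + 1024)) + 439) + 977) = 3959 + (((-21 + (-15/2 - 1/16)*1027) + 439) + 977) = 3959 + (((-21 - 121/16*1027) + 439) + 977) = 3959 + (((-21 - 124267/16) + 439) + 977) = 3959 + ((-124603/16 + 439) + 977) = 3959 + (-117579/16 + 977) = 3959 - 101947/16 = -38603/16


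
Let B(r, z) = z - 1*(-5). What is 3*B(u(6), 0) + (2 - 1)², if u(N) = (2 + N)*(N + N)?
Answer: 16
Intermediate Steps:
u(N) = 2*N*(2 + N) (u(N) = (2 + N)*(2*N) = 2*N*(2 + N))
B(r, z) = 5 + z (B(r, z) = z + 5 = 5 + z)
3*B(u(6), 0) + (2 - 1)² = 3*(5 + 0) + (2 - 1)² = 3*5 + 1² = 15 + 1 = 16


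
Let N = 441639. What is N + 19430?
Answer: 461069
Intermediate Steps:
N + 19430 = 441639 + 19430 = 461069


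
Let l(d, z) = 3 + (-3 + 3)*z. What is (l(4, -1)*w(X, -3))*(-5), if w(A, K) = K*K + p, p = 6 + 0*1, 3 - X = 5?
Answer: -225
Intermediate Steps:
X = -2 (X = 3 - 1*5 = 3 - 5 = -2)
p = 6 (p = 6 + 0 = 6)
l(d, z) = 3 (l(d, z) = 3 + 0*z = 3 + 0 = 3)
w(A, K) = 6 + K² (w(A, K) = K*K + 6 = K² + 6 = 6 + K²)
(l(4, -1)*w(X, -3))*(-5) = (3*(6 + (-3)²))*(-5) = (3*(6 + 9))*(-5) = (3*15)*(-5) = 45*(-5) = -225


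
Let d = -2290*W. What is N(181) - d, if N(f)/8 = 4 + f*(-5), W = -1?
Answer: -9498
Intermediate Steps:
N(f) = 32 - 40*f (N(f) = 8*(4 + f*(-5)) = 8*(4 - 5*f) = 32 - 40*f)
d = 2290 (d = -2290*(-1) = 2290)
N(181) - d = (32 - 40*181) - 1*2290 = (32 - 7240) - 2290 = -7208 - 2290 = -9498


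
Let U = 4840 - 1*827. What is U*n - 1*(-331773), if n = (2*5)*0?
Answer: 331773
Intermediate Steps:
n = 0 (n = 10*0 = 0)
U = 4013 (U = 4840 - 827 = 4013)
U*n - 1*(-331773) = 4013*0 - 1*(-331773) = 0 + 331773 = 331773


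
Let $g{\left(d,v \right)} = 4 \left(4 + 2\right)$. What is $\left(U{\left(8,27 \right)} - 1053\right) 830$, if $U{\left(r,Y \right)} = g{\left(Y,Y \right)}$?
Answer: $-854070$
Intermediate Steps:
$g{\left(d,v \right)} = 24$ ($g{\left(d,v \right)} = 4 \cdot 6 = 24$)
$U{\left(r,Y \right)} = 24$
$\left(U{\left(8,27 \right)} - 1053\right) 830 = \left(24 - 1053\right) 830 = \left(-1029\right) 830 = -854070$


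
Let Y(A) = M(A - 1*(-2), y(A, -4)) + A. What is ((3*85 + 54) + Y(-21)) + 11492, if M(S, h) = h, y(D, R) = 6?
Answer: 11786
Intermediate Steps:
Y(A) = 6 + A
((3*85 + 54) + Y(-21)) + 11492 = ((3*85 + 54) + (6 - 21)) + 11492 = ((255 + 54) - 15) + 11492 = (309 - 15) + 11492 = 294 + 11492 = 11786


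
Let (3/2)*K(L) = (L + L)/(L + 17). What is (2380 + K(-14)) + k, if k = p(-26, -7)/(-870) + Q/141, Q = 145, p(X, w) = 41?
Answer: 291311689/122670 ≈ 2374.8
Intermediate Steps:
K(L) = 4*L/(3*(17 + L)) (K(L) = 2*((L + L)/(L + 17))/3 = 2*((2*L)/(17 + L))/3 = 2*(2*L/(17 + L))/3 = 4*L/(3*(17 + L)))
k = 40123/40890 (k = 41/(-870) + 145/141 = 41*(-1/870) + 145*(1/141) = -41/870 + 145/141 = 40123/40890 ≈ 0.98124)
(2380 + K(-14)) + k = (2380 + (4/3)*(-14)/(17 - 14)) + 40123/40890 = (2380 + (4/3)*(-14)/3) + 40123/40890 = (2380 + (4/3)*(-14)*(⅓)) + 40123/40890 = (2380 - 56/9) + 40123/40890 = 21364/9 + 40123/40890 = 291311689/122670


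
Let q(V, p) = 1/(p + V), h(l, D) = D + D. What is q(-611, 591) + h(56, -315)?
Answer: -12601/20 ≈ -630.05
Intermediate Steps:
h(l, D) = 2*D
q(V, p) = 1/(V + p)
q(-611, 591) + h(56, -315) = 1/(-611 + 591) + 2*(-315) = 1/(-20) - 630 = -1/20 - 630 = -12601/20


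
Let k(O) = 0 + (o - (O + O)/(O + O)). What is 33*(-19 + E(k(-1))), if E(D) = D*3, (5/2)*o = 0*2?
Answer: -726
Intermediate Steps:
o = 0 (o = 2*(0*2)/5 = (⅖)*0 = 0)
k(O) = -1 (k(O) = 0 + (0 - (O + O)/(O + O)) = 0 + (0 - 2*O/(2*O)) = 0 + (0 - 2*O*1/(2*O)) = 0 + (0 - 1*1) = 0 + (0 - 1) = 0 - 1 = -1)
E(D) = 3*D
33*(-19 + E(k(-1))) = 33*(-19 + 3*(-1)) = 33*(-19 - 3) = 33*(-22) = -726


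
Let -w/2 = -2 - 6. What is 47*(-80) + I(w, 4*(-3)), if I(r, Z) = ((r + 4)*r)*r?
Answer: 1360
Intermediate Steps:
w = 16 (w = -2*(-2 - 6) = -2*(-8) = 16)
I(r, Z) = r²*(4 + r) (I(r, Z) = ((4 + r)*r)*r = (r*(4 + r))*r = r²*(4 + r))
47*(-80) + I(w, 4*(-3)) = 47*(-80) + 16²*(4 + 16) = -3760 + 256*20 = -3760 + 5120 = 1360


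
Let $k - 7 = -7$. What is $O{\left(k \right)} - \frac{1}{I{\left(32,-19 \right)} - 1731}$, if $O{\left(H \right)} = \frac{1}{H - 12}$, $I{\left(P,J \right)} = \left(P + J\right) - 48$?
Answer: $- \frac{877}{10596} \approx -0.082767$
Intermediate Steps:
$k = 0$ ($k = 7 - 7 = 0$)
$I{\left(P,J \right)} = -48 + J + P$ ($I{\left(P,J \right)} = \left(J + P\right) - 48 = -48 + J + P$)
$O{\left(H \right)} = \frac{1}{-12 + H}$
$O{\left(k \right)} - \frac{1}{I{\left(32,-19 \right)} - 1731} = \frac{1}{-12 + 0} - \frac{1}{\left(-48 - 19 + 32\right) - 1731} = \frac{1}{-12} - \frac{1}{-35 - 1731} = - \frac{1}{12} - \frac{1}{-1766} = - \frac{1}{12} - - \frac{1}{1766} = - \frac{1}{12} + \frac{1}{1766} = - \frac{877}{10596}$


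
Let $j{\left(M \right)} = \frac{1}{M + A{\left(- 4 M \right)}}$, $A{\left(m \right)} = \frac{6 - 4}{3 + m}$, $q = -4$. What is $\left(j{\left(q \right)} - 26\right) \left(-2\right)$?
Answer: $\frac{1943}{37} \approx 52.513$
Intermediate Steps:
$A{\left(m \right)} = \frac{2}{3 + m}$
$j{\left(M \right)} = \frac{1}{M + \frac{2}{3 - 4 M}}$
$\left(j{\left(q \right)} - 26\right) \left(-2\right) = \left(\frac{-3 + 4 \left(-4\right)}{-2 - 4 \left(-3 + 4 \left(-4\right)\right)} - 26\right) \left(-2\right) = \left(\frac{-3 - 16}{-2 - 4 \left(-3 - 16\right)} - 26\right) \left(-2\right) = \left(\frac{1}{-2 - -76} \left(-19\right) - 26\right) \left(-2\right) = \left(\frac{1}{-2 + 76} \left(-19\right) - 26\right) \left(-2\right) = \left(\frac{1}{74} \left(-19\right) - 26\right) \left(-2\right) = \left(- \frac{19}{74} - 26\right) \left(-2\right) = \left(- \frac{1943}{74}\right) \left(-2\right) = \frac{1943}{37}$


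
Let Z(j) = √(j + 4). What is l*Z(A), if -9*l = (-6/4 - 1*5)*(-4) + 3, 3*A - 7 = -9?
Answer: -29*√30/27 ≈ -5.8829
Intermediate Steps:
A = -⅔ (A = 7/3 + (⅓)*(-9) = 7/3 - 3 = -⅔ ≈ -0.66667)
l = -29/9 (l = -((-6/4 - 1*5)*(-4) + 3)/9 = -((-6*¼ - 5)*(-4) + 3)/9 = -((-3/2 - 5)*(-4) + 3)/9 = -(-13/2*(-4) + 3)/9 = -(26 + 3)/9 = -⅑*29 = -29/9 ≈ -3.2222)
Z(j) = √(4 + j)
l*Z(A) = -29*√(4 - ⅔)/9 = -29*√30/27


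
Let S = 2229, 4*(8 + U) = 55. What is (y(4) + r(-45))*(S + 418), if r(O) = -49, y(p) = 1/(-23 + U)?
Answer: -8960095/69 ≈ -1.2986e+5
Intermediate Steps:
U = 23/4 (U = -8 + (1/4)*55 = -8 + 55/4 = 23/4 ≈ 5.7500)
y(p) = -4/69 (y(p) = 1/(-23 + 23/4) = 1/(-69/4) = -4/69)
(y(4) + r(-45))*(S + 418) = (-4/69 - 49)*(2229 + 418) = -3385/69*2647 = -8960095/69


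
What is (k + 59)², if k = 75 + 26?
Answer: 25600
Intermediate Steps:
k = 101
(k + 59)² = (101 + 59)² = 160² = 25600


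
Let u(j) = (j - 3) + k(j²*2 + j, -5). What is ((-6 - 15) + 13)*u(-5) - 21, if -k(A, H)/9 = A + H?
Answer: 2923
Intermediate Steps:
k(A, H) = -9*A - 9*H (k(A, H) = -9*(A + H) = -9*A - 9*H)
u(j) = 42 - 18*j² - 8*j (u(j) = (j - 3) + (-9*(j²*2 + j) - 9*(-5)) = (-3 + j) + (-9*(2*j² + j) + 45) = (-3 + j) + (-9*(j + 2*j²) + 45) = (-3 + j) + ((-18*j² - 9*j) + 45) = (-3 + j) + (45 - 18*j² - 9*j) = 42 - 18*j² - 8*j)
((-6 - 15) + 13)*u(-5) - 21 = ((-6 - 15) + 13)*(42 - 18*(-5)² - 8*(-5)) - 21 = (-21 + 13)*(42 - 18*25 + 40) - 21 = -8*(42 - 450 + 40) - 21 = -8*(-368) - 21 = 2944 - 21 = 2923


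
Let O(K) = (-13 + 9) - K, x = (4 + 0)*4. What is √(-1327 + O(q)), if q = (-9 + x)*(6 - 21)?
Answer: I*√1226 ≈ 35.014*I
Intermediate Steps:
x = 16 (x = 4*4 = 16)
q = -105 (q = (-9 + 16)*(6 - 21) = 7*(-15) = -105)
O(K) = -4 - K
√(-1327 + O(q)) = √(-1327 + (-4 - 1*(-105))) = √(-1327 + (-4 + 105)) = √(-1327 + 101) = √(-1226) = I*√1226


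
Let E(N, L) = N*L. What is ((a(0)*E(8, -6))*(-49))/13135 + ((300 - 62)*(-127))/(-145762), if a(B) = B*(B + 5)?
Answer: 15113/72881 ≈ 0.20737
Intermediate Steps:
a(B) = B*(5 + B)
E(N, L) = L*N
((a(0)*E(8, -6))*(-49))/13135 + ((300 - 62)*(-127))/(-145762) = (((0*(5 + 0))*(-6*8))*(-49))/13135 + ((300 - 62)*(-127))/(-145762) = (((0*5)*(-48))*(-49))*(1/13135) + (238*(-127))*(-1/145762) = ((0*(-48))*(-49))*(1/13135) - 30226*(-1/145762) = (0*(-49))*(1/13135) + 15113/72881 = 0*(1/13135) + 15113/72881 = 0 + 15113/72881 = 15113/72881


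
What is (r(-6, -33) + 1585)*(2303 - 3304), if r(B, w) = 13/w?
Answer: -4758572/3 ≈ -1.5862e+6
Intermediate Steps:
(r(-6, -33) + 1585)*(2303 - 3304) = (13/(-33) + 1585)*(2303 - 3304) = (13*(-1/33) + 1585)*(-1001) = (-13/33 + 1585)*(-1001) = (52292/33)*(-1001) = -4758572/3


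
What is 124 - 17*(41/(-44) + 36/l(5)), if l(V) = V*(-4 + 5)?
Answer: 3837/220 ≈ 17.441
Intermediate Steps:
l(V) = V (l(V) = V*1 = V)
124 - 17*(41/(-44) + 36/l(5)) = 124 - 17*(41/(-44) + 36/5) = 124 - 17*(41*(-1/44) + 36*(⅕)) = 124 - 17*(-41/44 + 36/5) = 124 - 17*1379/220 = 124 - 23443/220 = 3837/220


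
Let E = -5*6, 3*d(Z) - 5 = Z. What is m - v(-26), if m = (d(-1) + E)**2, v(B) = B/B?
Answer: 7387/9 ≈ 820.78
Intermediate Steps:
d(Z) = 5/3 + Z/3
E = -30
v(B) = 1
m = 7396/9 (m = ((5/3 + (1/3)*(-1)) - 30)**2 = ((5/3 - 1/3) - 30)**2 = (4/3 - 30)**2 = (-86/3)**2 = 7396/9 ≈ 821.78)
m - v(-26) = 7396/9 - 1*1 = 7396/9 - 1 = 7387/9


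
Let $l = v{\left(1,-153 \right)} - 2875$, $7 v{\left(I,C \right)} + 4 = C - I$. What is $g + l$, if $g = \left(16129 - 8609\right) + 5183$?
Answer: $\frac{68638}{7} \approx 9805.4$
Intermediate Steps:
$v{\left(I,C \right)} = - \frac{4}{7} - \frac{I}{7} + \frac{C}{7}$ ($v{\left(I,C \right)} = - \frac{4}{7} + \frac{C - I}{7} = - \frac{4}{7} + \left(- \frac{I}{7} + \frac{C}{7}\right) = - \frac{4}{7} - \frac{I}{7} + \frac{C}{7}$)
$g = 12703$ ($g = 7520 + 5183 = 12703$)
$l = - \frac{20283}{7}$ ($l = \left(- \frac{4}{7} - \frac{1}{7} + \frac{1}{7} \left(-153\right)\right) - 2875 = \left(- \frac{4}{7} - \frac{1}{7} - \frac{153}{7}\right) - 2875 = - \frac{158}{7} - 2875 = - \frac{20283}{7} \approx -2897.6$)
$g + l = 12703 - \frac{20283}{7} = \frac{68638}{7}$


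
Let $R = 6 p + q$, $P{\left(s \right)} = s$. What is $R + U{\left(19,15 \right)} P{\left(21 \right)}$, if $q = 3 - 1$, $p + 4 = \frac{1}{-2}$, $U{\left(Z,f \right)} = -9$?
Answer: $-214$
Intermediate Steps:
$p = - \frac{9}{2}$ ($p = -4 + \frac{1}{-2} = -4 - \frac{1}{2} = - \frac{9}{2} \approx -4.5$)
$q = 2$
$R = -25$ ($R = 6 \left(- \frac{9}{2}\right) + 2 = -27 + 2 = -25$)
$R + U{\left(19,15 \right)} P{\left(21 \right)} = -25 - 189 = -214$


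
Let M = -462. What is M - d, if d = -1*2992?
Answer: 2530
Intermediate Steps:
d = -2992
M - d = -462 - 1*(-2992) = -462 + 2992 = 2530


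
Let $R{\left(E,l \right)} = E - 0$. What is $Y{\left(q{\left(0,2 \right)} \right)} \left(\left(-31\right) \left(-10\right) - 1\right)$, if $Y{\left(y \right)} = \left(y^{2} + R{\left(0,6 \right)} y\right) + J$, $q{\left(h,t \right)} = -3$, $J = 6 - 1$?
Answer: $4326$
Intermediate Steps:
$R{\left(E,l \right)} = E$ ($R{\left(E,l \right)} = E + 0 = E$)
$J = 5$ ($J = 6 - 1 = 5$)
$Y{\left(y \right)} = 5 + y^{2}$ ($Y{\left(y \right)} = \left(y^{2} + 0 y\right) + 5 = \left(y^{2} + 0\right) + 5 = y^{2} + 5 = 5 + y^{2}$)
$Y{\left(q{\left(0,2 \right)} \right)} \left(\left(-31\right) \left(-10\right) - 1\right) = \left(5 + \left(-3\right)^{2}\right) \left(\left(-31\right) \left(-10\right) - 1\right) = \left(5 + 9\right) \left(310 - 1\right) = 14 \cdot 309 = 4326$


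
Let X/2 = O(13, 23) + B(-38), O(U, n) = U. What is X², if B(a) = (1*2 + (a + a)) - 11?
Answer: 20736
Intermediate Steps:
B(a) = -9 + 2*a (B(a) = (2 + 2*a) - 11 = -9 + 2*a)
X = -144 (X = 2*(13 + (-9 + 2*(-38))) = 2*(13 + (-9 - 76)) = 2*(13 - 85) = 2*(-72) = -144)
X² = (-144)² = 20736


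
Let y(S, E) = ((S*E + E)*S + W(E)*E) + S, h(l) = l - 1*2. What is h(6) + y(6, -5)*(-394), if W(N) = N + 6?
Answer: 82350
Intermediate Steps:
W(N) = 6 + N
h(l) = -2 + l (h(l) = l - 2 = -2 + l)
y(S, E) = S + E*(6 + E) + S*(E + E*S) (y(S, E) = ((S*E + E)*S + (6 + E)*E) + S = ((E*S + E)*S + E*(6 + E)) + S = ((E + E*S)*S + E*(6 + E)) + S = (S*(E + E*S) + E*(6 + E)) + S = (E*(6 + E) + S*(E + E*S)) + S = S + E*(6 + E) + S*(E + E*S))
h(6) + y(6, -5)*(-394) = (-2 + 6) + (6 - 5*6 - 5*6**2 - 5*(6 - 5))*(-394) = 4 + (6 - 30 - 5*36 - 5*1)*(-394) = 4 + (6 - 30 - 180 - 5)*(-394) = 4 - 209*(-394) = 4 + 82346 = 82350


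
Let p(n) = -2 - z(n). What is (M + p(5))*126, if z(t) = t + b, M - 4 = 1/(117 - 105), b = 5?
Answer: -1995/2 ≈ -997.50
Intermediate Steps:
M = 49/12 (M = 4 + 1/(117 - 105) = 4 + 1/12 = 49/12 ≈ 4.0833)
z(t) = 5 + t (z(t) = t + 5 = 5 + t)
p(n) = -7 - n (p(n) = -2 - (5 + n) = -2 + (-5 - n) = -7 - n)
(M + p(5))*126 = (49/12 + (-7 - 1*5))*126 = (49/12 + (-7 - 5))*126 = (49/12 - 12)*126 = -95/12*126 = -1995/2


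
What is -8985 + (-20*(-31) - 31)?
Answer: -8396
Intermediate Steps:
-8985 + (-20*(-31) - 31) = -8985 + (620 - 31) = -8985 + 589 = -8396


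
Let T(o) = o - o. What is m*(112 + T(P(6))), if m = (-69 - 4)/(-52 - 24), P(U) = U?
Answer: 2044/19 ≈ 107.58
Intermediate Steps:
T(o) = 0
m = 73/76 (m = -73/(-76) = -73*(-1/76) = 73/76 ≈ 0.96053)
m*(112 + T(P(6))) = 73*(112 + 0)/76 = (73/76)*112 = 2044/19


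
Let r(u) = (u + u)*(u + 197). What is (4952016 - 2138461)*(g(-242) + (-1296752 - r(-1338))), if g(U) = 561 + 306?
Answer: -12236716219555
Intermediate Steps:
g(U) = 867
r(u) = 2*u*(197 + u) (r(u) = (2*u)*(197 + u) = 2*u*(197 + u))
(4952016 - 2138461)*(g(-242) + (-1296752 - r(-1338))) = (4952016 - 2138461)*(867 + (-1296752 - 2*(-1338)*(197 - 1338))) = 2813555*(867 + (-1296752 - 2*(-1338)*(-1141))) = 2813555*(867 + (-1296752 - 1*3053316)) = 2813555*(867 + (-1296752 - 3053316)) = 2813555*(867 - 4350068) = 2813555*(-4349201) = -12236716219555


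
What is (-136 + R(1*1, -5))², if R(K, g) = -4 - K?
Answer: 19881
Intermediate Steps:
(-136 + R(1*1, -5))² = (-136 + (-4 - 1))² = (-136 - 5)² = (-141)² = 19881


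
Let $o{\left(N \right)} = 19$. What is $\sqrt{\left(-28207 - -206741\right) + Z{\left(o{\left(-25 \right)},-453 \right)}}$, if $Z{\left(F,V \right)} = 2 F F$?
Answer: $2 \sqrt{44814} \approx 423.39$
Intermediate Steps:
$Z{\left(F,V \right)} = 2 F^{2}$
$\sqrt{\left(-28207 - -206741\right) + Z{\left(o{\left(-25 \right)},-453 \right)}} = \sqrt{\left(-28207 - -206741\right) + 2 \cdot 19^{2}} = \sqrt{\left(-28207 + 206741\right) + 2 \cdot 361} = \sqrt{178534 + 722} = \sqrt{179256} = 2 \sqrt{44814}$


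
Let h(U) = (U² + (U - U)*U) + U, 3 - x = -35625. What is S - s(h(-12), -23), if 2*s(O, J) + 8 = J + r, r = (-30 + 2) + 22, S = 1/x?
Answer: 659119/35628 ≈ 18.500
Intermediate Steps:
x = 35628 (x = 3 - 1*(-35625) = 3 + 35625 = 35628)
S = 1/35628 ≈ 2.8068e-5
r = -6 (r = -28 + 22 = -6)
h(U) = U + U² (h(U) = (U² + 0*U) + U = (U² + 0) + U = U² + U = U + U²)
s(O, J) = -7 + J/2 (s(O, J) = -4 + (J - 6)/2 = -4 + (-6 + J)/2 = -4 + (-3 + J/2) = -7 + J/2)
S - s(h(-12), -23) = 1/35628 - (-7 + (½)*(-23)) = 1/35628 - (-7 - 23/2) = 1/35628 - 1*(-37/2) = 1/35628 + 37/2 = 659119/35628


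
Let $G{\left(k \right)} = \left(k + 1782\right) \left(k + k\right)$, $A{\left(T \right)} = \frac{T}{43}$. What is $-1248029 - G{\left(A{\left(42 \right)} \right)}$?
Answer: $- \frac{2314045733}{1849} \approx -1.2515 \cdot 10^{6}$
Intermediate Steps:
$A{\left(T \right)} = \frac{T}{43}$ ($A{\left(T \right)} = T \frac{1}{43} = \frac{T}{43}$)
$G{\left(k \right)} = 2 k \left(1782 + k\right)$ ($G{\left(k \right)} = \left(1782 + k\right) 2 k = 2 k \left(1782 + k\right)$)
$-1248029 - G{\left(A{\left(42 \right)} \right)} = -1248029 - 2 \cdot \frac{1}{43} \cdot 42 \left(1782 + \frac{1}{43} \cdot 42\right) = -1248029 - 2 \cdot \frac{42}{43} \left(1782 + \frac{42}{43}\right) = -1248029 - 2 \cdot \frac{42}{43} \cdot \frac{76668}{43} = -1248029 - \frac{6440112}{1849} = - \frac{2314045733}{1849}$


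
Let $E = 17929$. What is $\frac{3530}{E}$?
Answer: $\frac{3530}{17929} \approx 0.19689$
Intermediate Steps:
$\frac{3530}{E} = \frac{3530}{17929}$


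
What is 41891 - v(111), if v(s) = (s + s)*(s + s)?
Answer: -7393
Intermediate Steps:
v(s) = 4*s² (v(s) = (2*s)*(2*s) = 4*s²)
41891 - v(111) = 41891 - 4*111² = 41891 - 4*12321 = 41891 - 1*49284 = 41891 - 49284 = -7393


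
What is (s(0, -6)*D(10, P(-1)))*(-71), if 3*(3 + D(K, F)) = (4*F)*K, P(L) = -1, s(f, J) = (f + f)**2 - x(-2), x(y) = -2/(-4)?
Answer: -3479/6 ≈ -579.83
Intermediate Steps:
x(y) = 1/2 (x(y) = -2*(-1/4) = 1/2)
s(f, J) = -1/2 + 4*f**2 (s(f, J) = (f + f)**2 - 1*1/2 = (2*f)**2 - 1/2 = 4*f**2 - 1/2 = -1/2 + 4*f**2)
D(K, F) = -3 + 4*F*K/3 (D(K, F) = -3 + ((4*F)*K)/3 = -3 + (4*F*K)/3 = -3 + 4*F*K/3)
(s(0, -6)*D(10, P(-1)))*(-71) = ((-1/2 + 4*0**2)*(-3 + (4/3)*(-1)*10))*(-71) = ((-1/2 + 4*0)*(-3 - 40/3))*(-71) = ((-1/2 + 0)*(-49/3))*(-71) = -1/2*(-49/3)*(-71) = (49/6)*(-71) = -3479/6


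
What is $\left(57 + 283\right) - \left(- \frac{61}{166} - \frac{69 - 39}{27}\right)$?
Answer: $\frac{510169}{1494} \approx 341.48$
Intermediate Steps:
$\left(57 + 283\right) - \left(- \frac{61}{166} - \frac{69 - 39}{27}\right) = 340 - \left(- \frac{61}{166} - \left(69 - 39\right) \frac{1}{27}\right) = 340 + \left(30 \cdot \frac{1}{27} + \frac{61}{166}\right) = 340 + \left(\frac{10}{9} + \frac{61}{166}\right) = 340 + \frac{2209}{1494} = \frac{510169}{1494}$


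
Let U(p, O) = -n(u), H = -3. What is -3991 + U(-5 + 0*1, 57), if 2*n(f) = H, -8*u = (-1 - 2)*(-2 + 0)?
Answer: -7979/2 ≈ -3989.5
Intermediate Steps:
u = -¾ (u = -(-1 - 2)*(-2 + 0)/8 = -(-3)*(-2)/8 = -⅛*6 = -¾ ≈ -0.75000)
n(f) = -3/2 (n(f) = (½)*(-3) = -3/2)
U(p, O) = 3/2 (U(p, O) = -1*(-3/2) = 3/2)
-3991 + U(-5 + 0*1, 57) = -3991 + 3/2 = -7979/2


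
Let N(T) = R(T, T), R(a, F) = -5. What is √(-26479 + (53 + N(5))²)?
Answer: 5*I*√967 ≈ 155.48*I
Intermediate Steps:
N(T) = -5
√(-26479 + (53 + N(5))²) = √(-26479 + (53 - 5)²) = √(-26479 + 48²) = √(-26479 + 2304) = √(-24175) = 5*I*√967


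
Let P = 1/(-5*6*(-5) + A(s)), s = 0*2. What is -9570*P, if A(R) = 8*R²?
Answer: -319/5 ≈ -63.800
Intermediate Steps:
s = 0
P = 1/150 (P = 1/(-5*6*(-5) + 8*0²) = 1/(-30*(-5) + 8*0) = 1/(150 + 0) = 1/150 ≈ 0.0066667)
-9570*P = -9570*1/150 = -319/5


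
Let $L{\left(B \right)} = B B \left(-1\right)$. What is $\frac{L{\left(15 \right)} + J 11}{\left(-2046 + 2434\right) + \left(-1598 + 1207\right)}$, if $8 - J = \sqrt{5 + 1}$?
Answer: $\frac{137}{3} + \frac{11 \sqrt{6}}{3} \approx 54.648$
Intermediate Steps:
$L{\left(B \right)} = - B^{2}$ ($L{\left(B \right)} = B^{2} \left(-1\right) = - B^{2}$)
$J = 8 - \sqrt{6}$ ($J = 8 - \sqrt{5 + 1} = 8 - \sqrt{6} \approx 5.5505$)
$\frac{L{\left(15 \right)} + J 11}{\left(-2046 + 2434\right) + \left(-1598 + 1207\right)} = \frac{- 15^{2} + \left(8 - \sqrt{6}\right) 11}{\left(-2046 + 2434\right) + \left(-1598 + 1207\right)} = \frac{\left(-1\right) 225 + \left(88 - 11 \sqrt{6}\right)}{388 - 391} = \frac{-225 + \left(88 - 11 \sqrt{6}\right)}{-3} = \left(-137 - 11 \sqrt{6}\right) \left(- \frac{1}{3}\right) = \frac{137}{3} + \frac{11 \sqrt{6}}{3}$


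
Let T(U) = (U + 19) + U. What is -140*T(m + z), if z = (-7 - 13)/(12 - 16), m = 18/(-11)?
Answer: -39620/11 ≈ -3601.8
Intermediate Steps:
m = -18/11 (m = 18*(-1/11) = -18/11 ≈ -1.6364)
z = 5 (z = -20/(-4) = -20*(-¼) = 5)
T(U) = 19 + 2*U (T(U) = (19 + U) + U = 19 + 2*U)
-140*T(m + z) = -140*(19 + 2*(-18/11 + 5)) = -140*(19 + 2*(37/11)) = -140*(19 + 74/11) = -140*283/11 = -39620/11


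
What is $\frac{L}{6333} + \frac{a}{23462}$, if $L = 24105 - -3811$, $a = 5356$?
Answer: $\frac{344442370}{74292423} \approx 4.6363$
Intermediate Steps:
$L = 27916$ ($L = 24105 + 3811 = 27916$)
$\frac{L}{6333} + \frac{a}{23462} = \frac{27916}{6333} + \frac{5356}{23462} = 27916 \cdot \frac{1}{6333} + 5356 \cdot \frac{1}{23462} = \frac{27916}{6333} + \frac{2678}{11731} = \frac{344442370}{74292423}$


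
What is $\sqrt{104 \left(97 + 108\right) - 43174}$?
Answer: $7 i \sqrt{446} \approx 147.83 i$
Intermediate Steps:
$\sqrt{104 \left(97 + 108\right) - 43174} = \sqrt{104 \cdot 205 - 43174} = \sqrt{21320 - 43174} = \sqrt{-21854} = 7 i \sqrt{446}$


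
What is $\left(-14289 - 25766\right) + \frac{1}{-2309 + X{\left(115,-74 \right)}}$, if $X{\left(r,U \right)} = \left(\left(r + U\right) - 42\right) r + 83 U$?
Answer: $- \frac{343111131}{8566} \approx -40055.0$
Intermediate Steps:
$X{\left(r,U \right)} = 83 U + r \left(-42 + U + r\right)$ ($X{\left(r,U \right)} = \left(\left(U + r\right) - 42\right) r + 83 U = \left(-42 + U + r\right) r + 83 U = r \left(-42 + U + r\right) + 83 U = 83 U + r \left(-42 + U + r\right)$)
$\left(-14289 - 25766\right) + \frac{1}{-2309 + X{\left(115,-74 \right)}} = \left(-14289 - 25766\right) + \frac{1}{-2309 + \left(115^{2} - 4830 + 83 \left(-74\right) - 8510\right)} = -40055 + \frac{1}{-2309 - 6257} = -40055 + \frac{1}{-8566} = -40055 - \frac{1}{8566} = - \frac{343111131}{8566}$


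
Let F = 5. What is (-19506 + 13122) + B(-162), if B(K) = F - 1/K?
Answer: -1033397/162 ≈ -6379.0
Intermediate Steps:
B(K) = 5 - 1/K
(-19506 + 13122) + B(-162) = (-19506 + 13122) + (5 - 1/(-162)) = -6384 + (5 - 1*(-1/162)) = -6384 + (5 + 1/162) = -6384 + 811/162 = -1033397/162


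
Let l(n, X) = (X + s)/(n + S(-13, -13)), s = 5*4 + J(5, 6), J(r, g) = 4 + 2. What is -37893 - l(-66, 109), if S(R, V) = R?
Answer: -2993412/79 ≈ -37891.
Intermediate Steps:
J(r, g) = 6
s = 26 (s = 5*4 + 6 = 20 + 6 = 26)
l(n, X) = (26 + X)/(-13 + n) (l(n, X) = (X + 26)/(n - 13) = (26 + X)/(-13 + n))
-37893 - l(-66, 109) = -37893 - (26 + 109)/(-13 - 66) = -37893 - 135/(-79) = -37893 - (-1)*135/79 = -37893 - 1*(-135/79) = -37893 + 135/79 = -2993412/79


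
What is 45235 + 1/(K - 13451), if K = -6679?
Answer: 910580549/20130 ≈ 45235.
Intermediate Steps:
45235 + 1/(K - 13451) = 45235 + 1/(-6679 - 13451) = 45235 + 1/(-20130) = 45235 - 1/20130 = 910580549/20130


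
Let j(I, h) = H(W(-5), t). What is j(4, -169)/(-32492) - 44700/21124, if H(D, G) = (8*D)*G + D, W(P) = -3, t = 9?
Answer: -361941561/171590252 ≈ -2.1093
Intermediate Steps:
H(D, G) = D + 8*D*G (H(D, G) = 8*D*G + D = D + 8*D*G)
j(I, h) = -219 (j(I, h) = -3*(1 + 8*9) = -3*(1 + 72) = -3*73 = -219)
j(4, -169)/(-32492) - 44700/21124 = -219/(-32492) - 44700/21124 = -219*(-1/32492) - 44700*1/21124 = 219/32492 - 11175/5281 = -361941561/171590252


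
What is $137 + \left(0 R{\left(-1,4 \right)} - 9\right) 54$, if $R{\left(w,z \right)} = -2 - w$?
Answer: $-349$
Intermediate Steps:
$137 + \left(0 R{\left(-1,4 \right)} - 9\right) 54 = 137 + \left(0 \left(-2 - -1\right) - 9\right) 54 = 137 + \left(0 \left(-2 + 1\right) - 9\right) 54 = 137 + \left(0 \left(-1\right) - 9\right) 54 = 137 + \left(0 - 9\right) 54 = 137 - 486 = -349$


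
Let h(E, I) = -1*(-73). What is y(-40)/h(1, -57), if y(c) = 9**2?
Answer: 81/73 ≈ 1.1096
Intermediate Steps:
h(E, I) = 73
y(c) = 81
y(-40)/h(1, -57) = 81/73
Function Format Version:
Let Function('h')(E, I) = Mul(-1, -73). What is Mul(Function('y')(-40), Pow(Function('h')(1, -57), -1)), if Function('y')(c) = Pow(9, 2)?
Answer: Rational(81, 73) ≈ 1.1096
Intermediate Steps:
Function('h')(E, I) = 73
Function('y')(c) = 81
Mul(Function('y')(-40), Pow(Function('h')(1, -57), -1)) = Mul(81, Pow(73, -1)) = Mul(81, Rational(1, 73)) = Rational(81, 73)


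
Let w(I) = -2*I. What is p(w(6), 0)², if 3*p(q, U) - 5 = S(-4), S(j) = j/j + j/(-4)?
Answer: 49/9 ≈ 5.4444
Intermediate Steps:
S(j) = 1 - j/4 (S(j) = 1 + j*(-¼) = 1 - j/4)
p(q, U) = 7/3 (p(q, U) = 5/3 + (1 - ¼*(-4))/3 = 5/3 + (1 + 1)/3 = 5/3 + (⅓)*2 = 5/3 + ⅔ = 7/3)
p(w(6), 0)² = (7/3)² = 49/9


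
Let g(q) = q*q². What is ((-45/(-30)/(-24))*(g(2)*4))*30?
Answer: -60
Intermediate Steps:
g(q) = q³
((-45/(-30)/(-24))*(g(2)*4))*30 = ((-45/(-30)/(-24))*(2³*4))*30 = ((-45*(-1/30)*(-1/24))*(8*4))*30 = (((3/2)*(-1/24))*32)*30 = -1/16*32*30 = -2*30 = -60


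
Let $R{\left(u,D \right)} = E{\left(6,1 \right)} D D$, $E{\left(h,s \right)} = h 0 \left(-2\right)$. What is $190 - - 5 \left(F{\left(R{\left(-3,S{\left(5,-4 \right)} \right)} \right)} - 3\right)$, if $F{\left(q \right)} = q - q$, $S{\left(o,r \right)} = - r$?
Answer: $175$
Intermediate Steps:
$E{\left(h,s \right)} = 0$ ($E{\left(h,s \right)} = 0 \left(-2\right) = 0$)
$R{\left(u,D \right)} = 0$ ($R{\left(u,D \right)} = 0 D D = 0 D = 0$)
$F{\left(q \right)} = 0$
$190 - - 5 \left(F{\left(R{\left(-3,S{\left(5,-4 \right)} \right)} \right)} - 3\right) = 190 - - 5 \left(0 - 3\right) = 190 - \left(-5\right) \left(-3\right) = 190 - 15 = 175$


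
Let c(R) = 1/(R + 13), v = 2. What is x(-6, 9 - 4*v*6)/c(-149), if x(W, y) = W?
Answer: 816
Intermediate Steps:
c(R) = 1/(13 + R)
x(-6, 9 - 4*v*6)/c(-149) = -6/(1/(13 - 149)) = -6/(1/(-136)) = -6/(-1/136) = -6*(-136) = 816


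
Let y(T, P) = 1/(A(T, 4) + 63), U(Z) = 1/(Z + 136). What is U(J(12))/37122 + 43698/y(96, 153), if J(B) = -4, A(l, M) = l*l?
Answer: 1986863505069169/4900104 ≈ 4.0547e+8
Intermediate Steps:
A(l, M) = l**2
U(Z) = 1/(136 + Z)
y(T, P) = 1/(63 + T**2) (y(T, P) = 1/(T**2 + 63) = 1/(63 + T**2))
U(J(12))/37122 + 43698/y(96, 153) = 1/((136 - 4)*37122) + 43698/(1/(63 + 96**2)) = (1/37122)/132 + 43698/(1/(63 + 9216)) = (1/132)*(1/37122) + 43698/(1/9279) = 1/4900104 + 43698/(1/9279) = 1/4900104 + 43698*9279 = 1/4900104 + 405473742 = 1986863505069169/4900104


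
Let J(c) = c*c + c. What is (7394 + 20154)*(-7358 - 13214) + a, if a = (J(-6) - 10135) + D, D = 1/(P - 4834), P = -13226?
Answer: -10235099751661/18060 ≈ -5.6673e+8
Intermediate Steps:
D = -1/18060 (D = 1/(-13226 - 4834) = 1/(-18060) = -1/18060 ≈ -5.5371e-5)
J(c) = c + c² (J(c) = c² + c = c + c²)
a = -182496301/18060 (a = (-6*(1 - 6) - 10135) - 1/18060 = (-6*(-5) - 10135) - 1/18060 = (30 - 10135) - 1/18060 = -10105 - 1/18060 = -182496301/18060 ≈ -10105.)
(7394 + 20154)*(-7358 - 13214) + a = (7394 + 20154)*(-7358 - 13214) - 182496301/18060 = 27548*(-20572) - 182496301/18060 = -566717456 - 182496301/18060 = -10235099751661/18060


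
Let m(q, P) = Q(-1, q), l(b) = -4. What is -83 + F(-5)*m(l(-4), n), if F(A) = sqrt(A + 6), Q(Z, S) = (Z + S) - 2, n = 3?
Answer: -90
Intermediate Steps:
Q(Z, S) = -2 + S + Z (Q(Z, S) = (S + Z) - 2 = -2 + S + Z)
F(A) = sqrt(6 + A)
m(q, P) = -3 + q (m(q, P) = -2 + q - 1 = -3 + q)
-83 + F(-5)*m(l(-4), n) = -83 + sqrt(6 - 5)*(-3 - 4) = -83 + sqrt(1)*(-7) = -83 + 1*(-7) = -83 - 7 = -90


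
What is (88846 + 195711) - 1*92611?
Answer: 191946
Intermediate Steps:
(88846 + 195711) - 1*92611 = 284557 - 92611 = 191946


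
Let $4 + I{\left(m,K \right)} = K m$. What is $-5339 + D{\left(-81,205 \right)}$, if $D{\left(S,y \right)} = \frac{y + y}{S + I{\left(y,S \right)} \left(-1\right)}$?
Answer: $- \frac{44121291}{8264} \approx -5339.0$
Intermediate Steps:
$I{\left(m,K \right)} = -4 + K m$
$D{\left(S,y \right)} = \frac{2 y}{4 + S - S y}$ ($D{\left(S,y \right)} = \frac{y + y}{S + \left(-4 + S y\right) \left(-1\right)} = \frac{2 y}{S - \left(-4 + S y\right)} = \frac{2 y}{4 + S - S y}$)
$-5339 + D{\left(-81,205 \right)} = -5339 + 2 \cdot 205 \frac{1}{4 - 81 - \left(-81\right) 205} = -5339 + 2 \cdot 205 \frac{1}{4 - 81 + 16605} = -5339 + 2 \cdot 205 \cdot \frac{1}{16528} = -5339 + \frac{205}{8264} = - \frac{44121291}{8264}$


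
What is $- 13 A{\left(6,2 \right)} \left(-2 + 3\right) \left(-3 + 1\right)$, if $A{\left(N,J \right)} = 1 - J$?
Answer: $-26$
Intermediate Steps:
$- 13 A{\left(6,2 \right)} \left(-2 + 3\right) \left(-3 + 1\right) = - 13 \left(1 - 2\right) \left(-2 + 3\right) \left(-3 + 1\right) = - 13 \left(1 - 2\right) 1 \left(-2\right) = - 13 \left(-1\right) \left(-2\right) = - \left(-13\right) \left(-2\right) = \left(-1\right) 26 = -26$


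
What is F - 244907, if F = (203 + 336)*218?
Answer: -127405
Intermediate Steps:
F = 117502 (F = 539*218 = 117502)
F - 244907 = 117502 - 244907 = -127405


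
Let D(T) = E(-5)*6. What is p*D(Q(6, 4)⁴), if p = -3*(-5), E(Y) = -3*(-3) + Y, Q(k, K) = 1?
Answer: 360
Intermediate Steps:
E(Y) = 9 + Y
p = 15
D(T) = 24 (D(T) = (9 - 5)*6 = 4*6 = 24)
p*D(Q(6, 4)⁴) = 15*24 = 360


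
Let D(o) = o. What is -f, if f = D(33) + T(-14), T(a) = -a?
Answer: -47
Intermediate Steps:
f = 47 (f = 33 - 1*(-14) = 33 + 14 = 47)
-f = -1*47 = -47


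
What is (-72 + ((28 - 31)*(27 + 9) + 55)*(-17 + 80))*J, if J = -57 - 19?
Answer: 259236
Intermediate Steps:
J = -76
(-72 + ((28 - 31)*(27 + 9) + 55)*(-17 + 80))*J = (-72 + ((28 - 31)*(27 + 9) + 55)*(-17 + 80))*(-76) = (-72 + (-3*36 + 55)*63)*(-76) = (-72 + (-108 + 55)*63)*(-76) = (-72 - 53*63)*(-76) = (-72 - 3339)*(-76) = -3411*(-76) = 259236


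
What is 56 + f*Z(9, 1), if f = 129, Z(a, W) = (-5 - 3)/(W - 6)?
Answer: 1312/5 ≈ 262.40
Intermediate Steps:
Z(a, W) = -8/(-6 + W)
56 + f*Z(9, 1) = 56 + 129*(-8/(-6 + 1)) = 56 + 129*(-8/(-5)) = 56 + 129*(-8*(-⅕)) = 56 + 129*(8/5) = 56 + 1032/5 = 1312/5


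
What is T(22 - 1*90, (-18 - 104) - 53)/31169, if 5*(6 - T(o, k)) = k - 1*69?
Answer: 274/155845 ≈ 0.0017582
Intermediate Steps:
T(o, k) = 99/5 - k/5 (T(o, k) = 6 - (k - 1*69)/5 = 6 - (k - 69)/5 = 6 - (-69 + k)/5 = 6 + (69/5 - k/5) = 99/5 - k/5)
T(22 - 1*90, (-18 - 104) - 53)/31169 = (99/5 - ((-18 - 104) - 53)/5)/31169 = (99/5 - (-122 - 53)/5)*(1/31169) = (99/5 - ⅕*(-175))*(1/31169) = (99/5 + 35)*(1/31169) = (274/5)*(1/31169) = 274/155845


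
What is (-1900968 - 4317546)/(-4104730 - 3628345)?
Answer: 6218514/7733075 ≈ 0.80414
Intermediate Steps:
(-1900968 - 4317546)/(-4104730 - 3628345) = -6218514/(-7733075) = -6218514*(-1/7733075) = 6218514/7733075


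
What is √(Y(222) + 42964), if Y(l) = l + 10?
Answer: 2*√10799 ≈ 207.84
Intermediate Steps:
Y(l) = 10 + l
√(Y(222) + 42964) = √((10 + 222) + 42964) = √(232 + 42964) = √43196 = 2*√10799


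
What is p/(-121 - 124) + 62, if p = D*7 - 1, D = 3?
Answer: 3034/49 ≈ 61.918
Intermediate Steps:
p = 20 (p = 3*7 - 1 = 21 - 1 = 20)
p/(-121 - 124) + 62 = 20/(-121 - 124) + 62 = 20/(-245) + 62 = -1/245*20 + 62 = -4/49 + 62 = 3034/49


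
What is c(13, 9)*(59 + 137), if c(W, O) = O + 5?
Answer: 2744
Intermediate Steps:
c(W, O) = 5 + O
c(13, 9)*(59 + 137) = (5 + 9)*(59 + 137) = 14*196 = 2744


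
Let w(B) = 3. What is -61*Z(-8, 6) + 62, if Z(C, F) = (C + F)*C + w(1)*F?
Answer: -2012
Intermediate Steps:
Z(C, F) = 3*F + C*(C + F) (Z(C, F) = (C + F)*C + 3*F = C*(C + F) + 3*F = 3*F + C*(C + F))
-61*Z(-8, 6) + 62 = -61*((-8)**2 + 3*6 - 8*6) + 62 = -61*(64 + 18 - 48) + 62 = -61*34 + 62 = -2074 + 62 = -2012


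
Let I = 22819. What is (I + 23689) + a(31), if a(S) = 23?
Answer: 46531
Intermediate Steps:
(I + 23689) + a(31) = (22819 + 23689) + 23 = 46508 + 23 = 46531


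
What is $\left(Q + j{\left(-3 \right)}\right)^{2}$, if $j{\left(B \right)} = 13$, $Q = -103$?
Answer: $8100$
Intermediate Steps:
$\left(Q + j{\left(-3 \right)}\right)^{2} = \left(-103 + 13\right)^{2} = \left(-90\right)^{2} = 8100$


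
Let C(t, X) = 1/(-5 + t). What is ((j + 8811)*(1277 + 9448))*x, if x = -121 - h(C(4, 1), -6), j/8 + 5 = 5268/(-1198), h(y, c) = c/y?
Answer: -7127407490775/599 ≈ -1.1899e+10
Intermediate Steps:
j = -45032/599 (j = -40 + 8*(5268/(-1198)) = -40 + 8*(5268*(-1/1198)) = -40 + 8*(-2634/599) = -40 - 21072/599 = -45032/599 ≈ -75.179)
x = -127 (x = -121 - (-6)/(1/(-5 + 4)) = -121 - (-6)/(1/(-1)) = -121 - (-6)/(-1) = -121 - (-6)*(-1) = -121 - 1*6 = -121 - 6 = -127)
((j + 8811)*(1277 + 9448))*x = ((-45032/599 + 8811)*(1277 + 9448))*(-127) = ((5232757/599)*10725)*(-127) = (56121318825/599)*(-127) = -7127407490775/599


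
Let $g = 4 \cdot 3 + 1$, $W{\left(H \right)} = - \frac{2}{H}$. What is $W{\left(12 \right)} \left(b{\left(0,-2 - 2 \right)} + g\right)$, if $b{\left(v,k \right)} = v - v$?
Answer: $- \frac{13}{6} \approx -2.1667$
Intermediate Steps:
$b{\left(v,k \right)} = 0$
$g = 13$ ($g = 12 + 1 = 13$)
$W{\left(12 \right)} \left(b{\left(0,-2 - 2 \right)} + g\right) = - \frac{2}{12} \left(0 + 13\right) = \left(-2\right) \frac{1}{12} \cdot 13 = \left(- \frac{1}{6}\right) 13 = - \frac{13}{6}$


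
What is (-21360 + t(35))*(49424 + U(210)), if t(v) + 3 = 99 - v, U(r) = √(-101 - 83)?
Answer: -1052681776 - 42598*I*√46 ≈ -1.0527e+9 - 2.8891e+5*I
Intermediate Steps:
U(r) = 2*I*√46 (U(r) = √(-184) = 2*I*√46)
t(v) = 96 - v (t(v) = -3 + (99 - v) = 96 - v)
(-21360 + t(35))*(49424 + U(210)) = (-21360 + (96 - 1*35))*(49424 + 2*I*√46) = (-21360 + (96 - 35))*(49424 + 2*I*√46) = (-21360 + 61)*(49424 + 2*I*√46) = -21299*(49424 + 2*I*√46) = -1052681776 - 42598*I*√46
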